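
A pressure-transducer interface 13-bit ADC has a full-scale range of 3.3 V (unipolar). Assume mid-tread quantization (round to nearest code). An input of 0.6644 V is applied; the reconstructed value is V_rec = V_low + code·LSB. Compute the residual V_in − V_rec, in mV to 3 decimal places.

LSB = 3.3/2^13 = 402.83 µV.
(0.6644 − 0)/0.000402832 = 1649.3227; round gives code 1649.
Reconstructed: 0.66427002 V.
Error = 0.6644 − 0.66427002 = 0.00012998 V = 0.130 mV.

0.130 mV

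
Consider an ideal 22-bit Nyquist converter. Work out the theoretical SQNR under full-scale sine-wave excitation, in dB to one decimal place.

134.2 dB

SNR ≈ 6.02·N + 1.76 dB = 6.02·22 + 1.76 = 134.20 dB.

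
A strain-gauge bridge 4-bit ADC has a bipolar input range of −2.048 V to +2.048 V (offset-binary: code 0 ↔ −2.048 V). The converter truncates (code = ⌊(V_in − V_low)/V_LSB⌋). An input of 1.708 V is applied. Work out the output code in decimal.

code 14

Full-scale span = 4.096 V; LSB = 4.096/2^4 = 256.000 mV.
(V_in − V_low)/LSB = (1.708 − (−2.048)) / 0.256 = 14.672.
Floor → code 14.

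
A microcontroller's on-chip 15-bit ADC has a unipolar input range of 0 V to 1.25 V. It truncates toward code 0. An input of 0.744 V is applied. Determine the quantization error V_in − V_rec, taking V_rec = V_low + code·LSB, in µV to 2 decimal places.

19.59 µV

Step size: 1.25 V ÷ 2^15 = 38.15 µV.
(V_in − V_low)/LSB = (0.744 − 0)/3.8147e-05 = 19503.5136 → code 19503 (floor).
Code 19503 maps back to 0 + 19503×3.8147e-05 V = 0.74398041 V.
Difference: 1.95923e-05 V → 19.59 µV.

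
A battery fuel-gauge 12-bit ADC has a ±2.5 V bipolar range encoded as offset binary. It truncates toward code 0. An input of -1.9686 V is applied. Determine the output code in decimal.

Full-scale span = 5 V; LSB = 5/2^12 = 1.221 mV.
Input sits at 435.323 steps above V_low.
So the output code is 435.

code 435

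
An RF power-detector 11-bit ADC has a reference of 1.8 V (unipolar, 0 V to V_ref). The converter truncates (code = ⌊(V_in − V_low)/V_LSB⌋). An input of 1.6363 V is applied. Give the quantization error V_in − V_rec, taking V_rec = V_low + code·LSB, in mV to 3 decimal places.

0.655 mV

One LSB is 1.8 V / 2048 = 0.879 mV.
(V_in − V_low)/LSB = (1.6363 − 0)/0.000878906 = 1861.7458 → code 1861 (floor).
Code 1861 maps back to 0 + 1861×0.000878906 V = 1.6356445 V.
V_in − V_rec = 0.000655469 V = 0.655 mV.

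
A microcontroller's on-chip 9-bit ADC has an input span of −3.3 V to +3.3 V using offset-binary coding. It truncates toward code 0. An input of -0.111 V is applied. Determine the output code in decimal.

code 247

Full-scale span = 6.6 V; LSB = 6.6/2^9 = 12.891 mV.
Input sits at 247.389 steps above V_low.
Floor → code 247.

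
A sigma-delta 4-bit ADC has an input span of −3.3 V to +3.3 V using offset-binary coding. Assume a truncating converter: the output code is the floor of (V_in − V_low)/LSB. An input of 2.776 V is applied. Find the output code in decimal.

code 14

With 16 levels over 6.6 V, one step is 412.500 mV.
(V_in − V_low)/LSB = (2.776 − (−3.3)) / 0.4125 = 14.730.
⌊·⌋(14.730) = 14.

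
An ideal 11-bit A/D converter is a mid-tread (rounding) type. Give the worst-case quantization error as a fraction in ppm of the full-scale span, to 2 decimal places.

Rounding → worst-case error = ½ LSB = V_FS/2^12, so 1e+06/4096 = 244.141 ppm of full scale.

244.14 ppm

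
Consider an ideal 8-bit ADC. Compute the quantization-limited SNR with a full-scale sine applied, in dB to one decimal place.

SNR ≈ 6.02·N + 1.76 dB = 6.02·8 + 1.76 = 49.92 dB.

49.9 dB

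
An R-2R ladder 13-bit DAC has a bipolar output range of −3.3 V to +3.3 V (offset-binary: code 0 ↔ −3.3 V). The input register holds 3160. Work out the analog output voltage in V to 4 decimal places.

LSB = 6.6 V / 2^13 = 0.806 mV.
V_out = (−3.3) + 3160 × 0.000805664 V = -0.754102 V.

-0.7541 V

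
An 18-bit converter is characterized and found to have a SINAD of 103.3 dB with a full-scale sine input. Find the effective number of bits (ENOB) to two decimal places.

16.87 bits

ENOB = (SINAD − 1.76) / 6.02 = (103.3 − 1.76)/6.02 = 16.867.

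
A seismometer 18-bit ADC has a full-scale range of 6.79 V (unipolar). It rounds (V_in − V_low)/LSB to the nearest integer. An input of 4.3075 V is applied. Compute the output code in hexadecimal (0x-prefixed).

code 0x2899D (decimal 166301)

Full-scale span = 6.79 V; LSB = 6.79/2^18 = 25.90 µV.
(4.3075 − 0) / 2.59018e-05 = 166301.219 LSBs.
So the output code is 166301.
In hexadecimal (0x-prefixed): 0x2899D.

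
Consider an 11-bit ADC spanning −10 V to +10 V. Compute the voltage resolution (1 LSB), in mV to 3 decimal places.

Full-scale span = 20 V.
LSB = 20 / 2^11 = 20 / 2048 = 0.00976562 V = 9.766 mV.

9.766 mV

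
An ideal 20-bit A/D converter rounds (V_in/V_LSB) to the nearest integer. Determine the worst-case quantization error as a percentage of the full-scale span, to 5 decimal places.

0.00005 %

Rounding → worst-case error = ½ LSB = V_FS/2^21, so 100/2097152 = 4.76837e-05 % of full scale.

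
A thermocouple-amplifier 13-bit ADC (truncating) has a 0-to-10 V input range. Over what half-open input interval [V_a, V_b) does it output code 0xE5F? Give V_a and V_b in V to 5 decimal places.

LSB = 10/2^13 = 1.221 mV.
Code 0xE5F = 3679 decimal.
V_a = V_low + 3679·LSB = 4.49097 V; V_b = V_low + 3680·LSB = 4.49219 V.

[4.49097 V, 4.49219 V)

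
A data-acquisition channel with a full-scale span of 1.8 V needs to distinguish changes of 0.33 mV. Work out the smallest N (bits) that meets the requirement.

13 bits

Number of steps required ≥ 1.8 V / 0.33 mV = 5454.55.
Need 2^N ≥ 5454.55; 2^12 = 4096, 2^13 = 8192.
Minimum N = 13.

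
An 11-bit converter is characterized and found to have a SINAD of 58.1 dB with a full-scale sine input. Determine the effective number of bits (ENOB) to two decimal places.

ENOB = (SINAD − 1.76) / 6.02 = (58.1 − 1.76)/6.02 = 9.359.

9.36 bits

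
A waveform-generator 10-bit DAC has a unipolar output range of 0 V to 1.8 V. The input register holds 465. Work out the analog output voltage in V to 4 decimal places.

0.8174 V

LSB = 1.8 V / 2^10 = 1.758 mV.
V_out = 0 + 465 × 0.00175781 V = 0.817383 V.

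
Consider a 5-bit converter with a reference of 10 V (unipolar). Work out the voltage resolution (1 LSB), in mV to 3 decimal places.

312.500 mV

Full-scale span = 10 V.
LSB = 10 / 2^5 = 10 / 32 = 0.3125 V = 312.500 mV.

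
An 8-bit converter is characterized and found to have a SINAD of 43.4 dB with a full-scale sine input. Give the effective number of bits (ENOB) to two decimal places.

6.92 bits

ENOB = (SINAD − 1.76) / 6.02 = (43.4 − 1.76)/6.02 = 6.917.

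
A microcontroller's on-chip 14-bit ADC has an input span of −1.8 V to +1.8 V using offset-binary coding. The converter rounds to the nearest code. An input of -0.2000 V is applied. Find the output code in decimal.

Full-scale span = 3.6 V; LSB = 3.6/2^14 = 219.73 µV.
(-0.2000 − (−1.8)) / 0.000219727 = 7281.778 LSBs.
Round → code 7282.

code 7282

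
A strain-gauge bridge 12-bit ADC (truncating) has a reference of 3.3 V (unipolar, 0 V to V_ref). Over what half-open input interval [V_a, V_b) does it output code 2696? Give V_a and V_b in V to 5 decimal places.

[2.17207 V, 2.17288 V)

LSB = 3.3/2^12 = 0.806 mV.
V_a = V_low + 2696·LSB = 2.17207 V; V_b = V_low + 2697·LSB = 2.17288 V.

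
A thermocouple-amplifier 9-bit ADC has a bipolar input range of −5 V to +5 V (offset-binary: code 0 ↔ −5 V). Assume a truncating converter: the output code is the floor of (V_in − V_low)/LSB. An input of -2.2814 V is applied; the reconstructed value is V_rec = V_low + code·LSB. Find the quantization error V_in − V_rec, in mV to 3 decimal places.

3.756 mV

LSB = 10/2^9 = 19.531 mV.
(-2.2814 − (−5))/0.0195312 = 139.1923; ⌊·⌋ gives code 139.
V_rec = (−5) + 139·0.0195312 = -2.2851562 V.
V_in − V_rec = 0.00375625 V = 3.756 mV.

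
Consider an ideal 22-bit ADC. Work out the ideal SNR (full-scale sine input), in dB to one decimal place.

134.2 dB

SNR ≈ 6.02·N + 1.76 dB = 6.02·22 + 1.76 = 134.20 dB.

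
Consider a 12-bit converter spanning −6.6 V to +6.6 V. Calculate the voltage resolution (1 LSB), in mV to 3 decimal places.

Full-scale span = 13.2 V.
LSB = 13.2 / 2^12 = 13.2 / 4096 = 0.00322266 V = 3.223 mV.

3.223 mV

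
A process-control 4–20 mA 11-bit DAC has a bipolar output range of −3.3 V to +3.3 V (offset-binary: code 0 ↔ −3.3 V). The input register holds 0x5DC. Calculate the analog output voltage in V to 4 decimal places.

1.5340 V

LSB = 6.6 V / 2^11 = 3.223 mV.
Code 0x5DC = 1500 decimal.
V_out = (−3.3) + 1500 × 0.00322266 V = 1.53398 V.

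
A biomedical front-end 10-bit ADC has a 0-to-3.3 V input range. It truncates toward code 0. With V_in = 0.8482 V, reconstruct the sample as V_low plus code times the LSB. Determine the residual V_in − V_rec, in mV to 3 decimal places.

0.641 mV

Step size: 3.3 V ÷ 2^10 = 3.223 mV.
Scaled input = 263.1990 LSBs, so code = 263.
Reconstructed: 0.84755859 V.
V_in − V_rec = 0.000641406 V = 0.641 mV.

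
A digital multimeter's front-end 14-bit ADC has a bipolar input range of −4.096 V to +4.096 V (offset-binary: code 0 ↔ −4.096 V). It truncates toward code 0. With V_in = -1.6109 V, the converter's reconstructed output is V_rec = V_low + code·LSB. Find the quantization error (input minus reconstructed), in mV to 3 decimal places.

0.100 mV

LSB = 8.192/2^14 = 0.500 mV.
(V_in − V_low)/LSB = (-1.6109 − (−4.096))/0.0005 = 4970.2000 → code 4970 (floor).
Code 4970 maps back to (−4.096) + 4970×0.0005 V = -1.611 V.
V_in − V_rec = 0.0001 V = 0.100 mV.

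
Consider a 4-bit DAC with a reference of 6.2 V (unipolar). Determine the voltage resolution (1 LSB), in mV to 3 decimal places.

387.500 mV

Full-scale span = 6.2 V.
LSB = 6.2 / 2^4 = 6.2 / 16 = 0.3875 V = 387.500 mV.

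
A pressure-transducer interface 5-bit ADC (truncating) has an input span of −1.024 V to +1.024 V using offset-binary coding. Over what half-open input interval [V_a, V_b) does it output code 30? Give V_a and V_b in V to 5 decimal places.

[0.89600 V, 0.96000 V)

LSB = 2.048/2^5 = 64.000 mV.
V_a = V_low + 30·LSB = 0.896 V; V_b = V_low + 31·LSB = 0.96 V.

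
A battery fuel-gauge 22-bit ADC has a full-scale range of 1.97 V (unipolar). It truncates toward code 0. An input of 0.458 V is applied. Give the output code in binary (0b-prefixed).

With 4194304 levels over 1.97 V, one step is 0.47 µV.
(V_in − V_low)/LSB = (0.458 − 0) / 4.69685e-07 = 975122.453.
⌊·⌋(975122.453) = 975122.
In binary (0b-prefixed): 0b11101110000100010010.

code 0b11101110000100010010 (decimal 975122)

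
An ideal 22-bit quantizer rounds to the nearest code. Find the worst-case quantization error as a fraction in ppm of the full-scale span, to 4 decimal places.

Rounding → worst-case error = ½ LSB = V_FS/2^23, so 1e+06/8388608 = 0.119209 ppm of full scale.

0.1192 ppm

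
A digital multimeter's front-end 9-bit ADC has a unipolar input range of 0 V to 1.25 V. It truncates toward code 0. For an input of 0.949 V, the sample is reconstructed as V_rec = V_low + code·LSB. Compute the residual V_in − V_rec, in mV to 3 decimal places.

1.734 mV

LSB = 1.25/2^9 = 2.441 mV.
Scaled input = 388.7104 LSBs, so code = 388.
V_rec = 0 + 388·0.00244141 = 0.94726562 V.
V_in − V_rec = 0.00173438 V = 1.734 mV.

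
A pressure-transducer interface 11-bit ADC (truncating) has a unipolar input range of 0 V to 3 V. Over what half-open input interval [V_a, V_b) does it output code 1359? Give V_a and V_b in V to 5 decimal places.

LSB = 3/2^11 = 1.465 mV.
V_a = V_low + 1359·LSB = 1.99072 V; V_b = V_low + 1360·LSB = 1.99219 V.

[1.99072 V, 1.99219 V)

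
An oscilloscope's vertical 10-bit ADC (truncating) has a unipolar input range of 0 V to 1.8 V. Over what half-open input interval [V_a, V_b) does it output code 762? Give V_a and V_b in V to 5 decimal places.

[1.33945 V, 1.34121 V)

LSB = 1.8/2^10 = 1.758 mV.
V_a = V_low + 762·LSB = 1.33945 V; V_b = V_low + 763·LSB = 1.34121 V.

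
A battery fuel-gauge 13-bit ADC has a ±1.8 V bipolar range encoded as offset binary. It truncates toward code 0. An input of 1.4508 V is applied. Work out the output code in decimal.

code 7397

With 8192 levels over 3.6 V, one step is 439.45 µV.
(1.4508 − (−1.8)) / 0.000439453 = 7397.376 LSBs.
So the output code is 7397.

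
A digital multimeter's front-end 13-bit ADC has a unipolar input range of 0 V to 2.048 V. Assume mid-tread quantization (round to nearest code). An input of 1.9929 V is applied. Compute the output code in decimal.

LSB = 2.048 V / 8192 = 250.00 µV.
Input sits at 7971.600 steps above V_low.
So the output code is 7972.

code 7972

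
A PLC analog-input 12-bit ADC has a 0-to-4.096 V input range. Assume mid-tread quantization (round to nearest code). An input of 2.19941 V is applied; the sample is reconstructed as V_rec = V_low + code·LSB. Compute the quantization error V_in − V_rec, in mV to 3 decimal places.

Step size: 4.096 V ÷ 2^12 = 1.000 mV.
(2.19941 − 0)/0.001 = 2199.4100; round gives code 2199.
Reconstructed: 2.199 V.
V_in − V_rec = 0.00041 V = 0.410 mV.

0.410 mV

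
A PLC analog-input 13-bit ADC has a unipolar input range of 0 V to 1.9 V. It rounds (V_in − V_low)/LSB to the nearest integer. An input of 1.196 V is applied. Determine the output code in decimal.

code 5157

With 8192 levels over 1.9 V, one step is 231.93 µV.
Input sits at 5156.648 steps above V_low.
round(5156.648) = 5157.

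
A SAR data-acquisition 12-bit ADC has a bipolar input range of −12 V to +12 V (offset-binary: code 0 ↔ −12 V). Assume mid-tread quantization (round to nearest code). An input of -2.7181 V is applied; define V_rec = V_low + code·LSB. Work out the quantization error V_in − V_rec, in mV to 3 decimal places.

One LSB is 24 V / 4096 = 5.859 mV.
(V_in − V_low)/LSB = (-2.7181 − (−12))/0.00585938 = 1584.1109 → code 1584 (round).
Reconstructed: -2.71875 V.
Error = -2.7181 − (−2.71875) = 0.00065 V = 0.650 mV.

0.650 mV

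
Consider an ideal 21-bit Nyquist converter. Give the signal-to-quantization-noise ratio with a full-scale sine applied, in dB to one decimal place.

SNR ≈ 6.02·N + 1.76 dB = 6.02·21 + 1.76 = 128.18 dB.

128.2 dB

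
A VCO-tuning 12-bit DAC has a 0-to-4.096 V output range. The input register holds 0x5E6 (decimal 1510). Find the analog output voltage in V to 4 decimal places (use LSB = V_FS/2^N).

1.5100 V

LSB = 4.096 V / 2^12 = 1.000 mV.
Code 0x5E6 = 1510 decimal.
V_out = 0 + 1510 × 0.001 V = 1.51 V.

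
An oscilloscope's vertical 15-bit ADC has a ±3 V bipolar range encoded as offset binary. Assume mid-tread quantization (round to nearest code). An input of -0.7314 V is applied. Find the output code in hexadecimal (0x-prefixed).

Full-scale span = 6 V; LSB = 6/2^15 = 183.11 µV.
(V_in − V_low)/LSB = (-0.7314 − (−3)) / 0.000183105 = 12389.581.
Round → code 12390.
In hexadecimal (0x-prefixed): 0x3066.

code 0x3066 (decimal 12390)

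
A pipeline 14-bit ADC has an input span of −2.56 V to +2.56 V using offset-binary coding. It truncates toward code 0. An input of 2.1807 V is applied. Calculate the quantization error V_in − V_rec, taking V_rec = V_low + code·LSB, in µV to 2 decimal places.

Step size: 5.12 V ÷ 2^14 = 312.50 µV.
(V_in − V_low)/LSB = (2.1807 − (−2.56))/0.0003125 = 15170.2400 → code 15170 (floor).
Reconstructed: 2.180625 V.
Difference: 7.5e-05 V → 75.00 µV.

75.00 µV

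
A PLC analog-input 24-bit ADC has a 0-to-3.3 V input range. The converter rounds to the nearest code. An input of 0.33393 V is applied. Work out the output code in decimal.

code 1697702

With 16777216 levels over 3.3 V, one step is 0.20 µV.
(0.33393 − 0) / 1.96695e-07 = 1697701.739 LSBs.
round(1697701.739) = 1697702.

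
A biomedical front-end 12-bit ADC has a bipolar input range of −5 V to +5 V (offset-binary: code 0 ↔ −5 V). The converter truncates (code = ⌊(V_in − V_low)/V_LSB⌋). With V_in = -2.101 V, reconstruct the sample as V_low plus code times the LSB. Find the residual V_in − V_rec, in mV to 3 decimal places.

1.051 mV

One LSB is 10 V / 4096 = 2.441 mV.
(V_in − V_low)/LSB = (-2.101 − (−5))/0.00244141 = 1187.4304 → code 1187 (floor).
Code 1187 maps back to (−5) + 1187×0.00244141 V = -2.1020508 V.
Difference: 0.00105078 V → 1.051 mV.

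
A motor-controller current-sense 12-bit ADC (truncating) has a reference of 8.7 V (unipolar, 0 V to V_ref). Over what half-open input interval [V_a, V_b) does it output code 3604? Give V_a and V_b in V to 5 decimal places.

[7.65498 V, 7.65710 V)

LSB = 8.7/2^12 = 2.124 mV.
V_a = V_low + 3604·LSB = 7.65498 V; V_b = V_low + 3605·LSB = 7.6571 V.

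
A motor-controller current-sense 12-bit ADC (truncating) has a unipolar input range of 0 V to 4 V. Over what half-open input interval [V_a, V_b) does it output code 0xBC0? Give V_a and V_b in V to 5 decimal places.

[2.93750 V, 2.93848 V)

LSB = 4/2^12 = 0.977 mV.
Code 0xBC0 = 3008 decimal.
V_a = V_low + 3008·LSB = 2.9375 V; V_b = V_low + 3009·LSB = 2.93848 V.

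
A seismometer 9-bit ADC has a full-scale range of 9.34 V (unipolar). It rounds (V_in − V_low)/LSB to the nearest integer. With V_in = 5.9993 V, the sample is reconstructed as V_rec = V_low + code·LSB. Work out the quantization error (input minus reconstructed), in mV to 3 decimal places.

-2.380 mV

One LSB is 9.34 V / 512 = 18.242 mV.
Scaled input = 328.8696 LSBs, so code = 329.
Code 329 maps back to 0 + 329×0.0182422 V = 6.0016797 V.
Difference: -0.00237969 V → -2.380 mV.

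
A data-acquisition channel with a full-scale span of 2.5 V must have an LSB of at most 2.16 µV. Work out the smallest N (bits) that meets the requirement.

21 bits

Number of steps required ≥ 2.5 V / 2.16 µV = 1157407.41.
Need 2^N ≥ 1157407.41; 2^20 = 1048576, 2^21 = 2097152.
Minimum N = 21.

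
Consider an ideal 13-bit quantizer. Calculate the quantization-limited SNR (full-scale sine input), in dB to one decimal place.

80.0 dB

SNR ≈ 6.02·N + 1.76 dB = 6.02·13 + 1.76 = 80.02 dB.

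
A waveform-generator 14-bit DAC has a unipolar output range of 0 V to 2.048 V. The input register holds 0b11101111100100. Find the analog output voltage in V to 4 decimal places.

1.9165 V

LSB = 2.048 V / 2^14 = 125.00 µV.
Code 0b11101111100100 = 15332 decimal.
V_out = 0 + 15332 × 0.000125 V = 1.9165 V.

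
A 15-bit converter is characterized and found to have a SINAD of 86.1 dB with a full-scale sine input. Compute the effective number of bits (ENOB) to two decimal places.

ENOB = (SINAD − 1.76) / 6.02 = (86.1 − 1.76)/6.02 = 14.010.

14.01 bits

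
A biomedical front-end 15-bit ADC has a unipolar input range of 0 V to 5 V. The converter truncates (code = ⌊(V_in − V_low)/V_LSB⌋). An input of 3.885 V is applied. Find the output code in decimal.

Full-scale span = 5 V; LSB = 5/2^15 = 152.59 µV.
Input sits at 25460.736 steps above V_low.
⌊·⌋(25460.736) = 25460.

code 25460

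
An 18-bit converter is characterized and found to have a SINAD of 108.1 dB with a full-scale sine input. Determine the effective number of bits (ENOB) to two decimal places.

ENOB = (SINAD − 1.76) / 6.02 = (108.1 − 1.76)/6.02 = 17.664.

17.66 bits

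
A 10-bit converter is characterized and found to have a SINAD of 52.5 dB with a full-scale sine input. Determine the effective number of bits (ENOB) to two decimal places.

ENOB = (SINAD − 1.76) / 6.02 = (52.5 − 1.76)/6.02 = 8.429.

8.43 bits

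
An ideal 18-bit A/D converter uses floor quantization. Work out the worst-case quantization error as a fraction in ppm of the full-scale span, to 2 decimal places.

3.81 ppm

Truncating → worst-case error = 1 LSB = V_FS/2^18, so 1e+06/262144 = 3.8147 ppm of full scale.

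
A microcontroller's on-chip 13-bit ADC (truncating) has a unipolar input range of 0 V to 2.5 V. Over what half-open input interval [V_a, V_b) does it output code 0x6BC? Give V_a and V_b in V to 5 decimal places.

LSB = 2.5/2^13 = 305.18 µV.
Code 0x6BC = 1724 decimal.
V_a = V_low + 1724·LSB = 0.526123 V; V_b = V_low + 1725·LSB = 0.526428 V.

[0.52612 V, 0.52643 V)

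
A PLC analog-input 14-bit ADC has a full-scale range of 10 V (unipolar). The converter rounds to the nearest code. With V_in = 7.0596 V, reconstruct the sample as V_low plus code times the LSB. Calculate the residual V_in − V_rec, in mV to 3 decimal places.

LSB = 10/2^14 = 0.610 mV.
Scaled input = 11566.4486 LSBs, so code = 11566.
V_rec = 0 + 11566·0.000610352 = 7.0593262 V.
V_in − V_rec = 0.000273828 V = 0.274 mV.

0.274 mV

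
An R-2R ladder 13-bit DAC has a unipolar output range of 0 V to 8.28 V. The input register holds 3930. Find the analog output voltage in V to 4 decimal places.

3.9722 V

LSB = 8.28 V / 2^13 = 1.011 mV.
V_out = 0 + 3930 × 0.00101074 V = 3.97222 V.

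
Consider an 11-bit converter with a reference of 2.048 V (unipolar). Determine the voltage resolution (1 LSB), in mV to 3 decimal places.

Full-scale span = 2.048 V.
LSB = 2.048 / 2^11 = 2.048 / 2048 = 0.001 V = 1.000 mV.

1.000 mV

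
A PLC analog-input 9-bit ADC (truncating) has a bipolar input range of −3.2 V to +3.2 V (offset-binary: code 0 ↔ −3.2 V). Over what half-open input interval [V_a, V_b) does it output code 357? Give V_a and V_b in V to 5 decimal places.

LSB = 6.4/2^9 = 12.500 mV.
V_a = V_low + 357·LSB = 1.2625 V; V_b = V_low + 358·LSB = 1.275 V.

[1.26250 V, 1.27500 V)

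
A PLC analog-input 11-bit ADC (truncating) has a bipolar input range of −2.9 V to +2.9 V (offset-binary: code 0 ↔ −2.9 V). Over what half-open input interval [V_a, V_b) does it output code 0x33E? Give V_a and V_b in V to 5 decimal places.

LSB = 5.8/2^11 = 2.832 mV.
Code 0x33E = 830 decimal.
V_a = V_low + 830·LSB = -0.549414 V; V_b = V_low + 831·LSB = -0.546582 V.

[-0.54941 V, -0.54658 V)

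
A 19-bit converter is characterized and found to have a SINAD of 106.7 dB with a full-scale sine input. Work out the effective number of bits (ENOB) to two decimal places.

ENOB = (SINAD − 1.76) / 6.02 = (106.7 − 1.76)/6.02 = 17.432.

17.43 bits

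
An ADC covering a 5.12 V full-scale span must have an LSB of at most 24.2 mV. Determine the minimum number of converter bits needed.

Number of steps required ≥ 5.12 V / 24.2 mV = 211.57.
Need 2^N ≥ 211.57; 2^7 = 128, 2^8 = 256.
Minimum N = 8.

8 bits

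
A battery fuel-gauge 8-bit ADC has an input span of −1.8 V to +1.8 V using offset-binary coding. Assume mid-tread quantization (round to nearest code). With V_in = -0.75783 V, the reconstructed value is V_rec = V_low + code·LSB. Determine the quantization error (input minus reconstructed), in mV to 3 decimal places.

1.545 mV

LSB = 3.6/2^8 = 14.062 mV.
(-0.75783 − (−1.8))/0.0140625 = 74.1099; round gives code 74.
Code 74 maps back to (−1.8) + 74×0.0140625 V = -0.759375 V.
Error = -0.75783 − (−0.759375) = 0.001545 V = 1.545 mV.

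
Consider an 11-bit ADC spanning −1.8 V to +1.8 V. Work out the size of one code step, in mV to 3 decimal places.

Full-scale span = 3.6 V.
LSB = 3.6 / 2^11 = 3.6 / 2048 = 0.00175781 V = 1.758 mV.

1.758 mV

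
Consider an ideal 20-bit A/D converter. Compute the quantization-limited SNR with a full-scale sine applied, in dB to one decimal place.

SNR ≈ 6.02·N + 1.76 dB = 6.02·20 + 1.76 = 122.16 dB.

122.2 dB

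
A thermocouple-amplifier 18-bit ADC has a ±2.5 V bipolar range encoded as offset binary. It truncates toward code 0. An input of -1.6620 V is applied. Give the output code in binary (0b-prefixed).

LSB = 5 V / 262144 = 19.07 µV.
(V_in − V_low)/LSB = (-1.6620 − (−2.5)) / 1.90735e-05 = 43935.334.
Floor → code 43935.
In binary (0b-prefixed): 0b1010101110011111.

code 0b1010101110011111 (decimal 43935)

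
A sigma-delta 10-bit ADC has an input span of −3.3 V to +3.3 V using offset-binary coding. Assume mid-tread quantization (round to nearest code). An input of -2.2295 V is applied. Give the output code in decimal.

Full-scale span = 6.6 V; LSB = 6.6/2^10 = 6.445 mV.
(-2.2295 − (−3.3)) / 0.00644531 = 166.090 LSBs.
Round → code 166.

code 166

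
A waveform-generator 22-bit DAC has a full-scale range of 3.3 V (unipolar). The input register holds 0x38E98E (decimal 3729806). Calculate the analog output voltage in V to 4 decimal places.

2.9345 V

LSB = 3.3 V / 2^22 = 0.79 µV.
Code 0x38E98E = 3729806 decimal.
V_out = 0 + 3729806 × 7.86781e-07 V = 2.93454 V.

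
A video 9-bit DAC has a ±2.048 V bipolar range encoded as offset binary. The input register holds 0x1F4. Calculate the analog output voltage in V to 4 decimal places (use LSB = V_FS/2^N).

LSB = 4.096 V / 2^9 = 8.000 mV.
Code 0x1F4 = 500 decimal.
V_out = (−2.048) + 500 × 0.008 V = 1.952 V.

1.9520 V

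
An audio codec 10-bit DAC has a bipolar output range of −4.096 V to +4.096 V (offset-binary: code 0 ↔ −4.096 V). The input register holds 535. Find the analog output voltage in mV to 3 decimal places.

184.000 mV

LSB = 8.192 V / 2^10 = 8.000 mV.
V_out = (−4.096) + 535 × 0.008 V = 0.184 V.
= 184.000 mV.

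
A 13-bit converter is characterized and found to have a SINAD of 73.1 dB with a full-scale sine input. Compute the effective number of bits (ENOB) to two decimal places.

11.85 bits

ENOB = (SINAD − 1.76) / 6.02 = (73.1 − 1.76)/6.02 = 11.850.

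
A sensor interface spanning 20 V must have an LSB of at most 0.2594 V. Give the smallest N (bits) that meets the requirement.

7 bits

Number of steps required ≥ 20 V / 0.2594 V = 77.10.
Need 2^N ≥ 77.10; 2^6 = 64, 2^7 = 128.
Minimum N = 7.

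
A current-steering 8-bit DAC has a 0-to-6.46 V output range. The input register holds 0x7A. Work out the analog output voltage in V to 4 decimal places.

LSB = 6.46 V / 2^8 = 25.234 mV.
Code 0x7A = 122 decimal.
V_out = 0 + 122 × 0.0252344 V = 3.07859 V.

3.0786 V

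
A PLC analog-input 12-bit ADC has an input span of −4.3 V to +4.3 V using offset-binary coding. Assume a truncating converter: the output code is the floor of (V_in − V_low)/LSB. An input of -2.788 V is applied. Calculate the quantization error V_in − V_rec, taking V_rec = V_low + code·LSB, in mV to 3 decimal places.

Step size: 8.6 V ÷ 2^12 = 2.100 mV.
Scaled input = 720.1340 LSBs, so code = 720.
Reconstructed: -2.7882812 V.
Error = -2.788 − (−2.7882812) = 0.00028125 V = 0.281 mV.

0.281 mV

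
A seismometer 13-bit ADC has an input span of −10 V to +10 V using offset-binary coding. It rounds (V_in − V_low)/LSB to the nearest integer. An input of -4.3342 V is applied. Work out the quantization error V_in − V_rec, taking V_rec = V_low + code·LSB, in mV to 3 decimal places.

-0.704 mV

One LSB is 20 V / 8192 = 2.441 mV.
(V_in − V_low)/LSB = (-4.3342 − (−10))/0.00244141 = 2320.7117 → code 2321 (round).
Code 2321 maps back to (−10) + 2321×0.00244141 V = -4.3334961 V.
Error = -4.3342 − (−4.3334961) = -0.000703906 V = -0.704 mV.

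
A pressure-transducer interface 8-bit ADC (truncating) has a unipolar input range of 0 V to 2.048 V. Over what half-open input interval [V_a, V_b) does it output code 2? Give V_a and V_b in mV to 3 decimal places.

LSB = 2.048/2^8 = 8.000 mV.
V_a = V_low + 2·LSB = 0.016 V; V_b = V_low + 3·LSB = 0.024 V.

[16.000 mV, 24.000 mV)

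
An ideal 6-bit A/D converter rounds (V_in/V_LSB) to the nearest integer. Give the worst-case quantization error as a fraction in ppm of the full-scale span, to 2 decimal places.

Rounding → worst-case error = ½ LSB = V_FS/2^7, so 1e+06/128 = 7812.5 ppm of full scale.

7812.50 ppm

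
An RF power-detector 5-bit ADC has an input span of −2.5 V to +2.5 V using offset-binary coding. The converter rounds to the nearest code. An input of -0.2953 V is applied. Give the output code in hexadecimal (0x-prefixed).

code 0xE (decimal 14)

Full-scale span = 5 V; LSB = 5/2^5 = 156.250 mV.
(V_in − V_low)/LSB = (-0.2953 − (−2.5)) / 0.15625 = 14.110.
Round → code 14.
In hexadecimal (0x-prefixed): 0xE.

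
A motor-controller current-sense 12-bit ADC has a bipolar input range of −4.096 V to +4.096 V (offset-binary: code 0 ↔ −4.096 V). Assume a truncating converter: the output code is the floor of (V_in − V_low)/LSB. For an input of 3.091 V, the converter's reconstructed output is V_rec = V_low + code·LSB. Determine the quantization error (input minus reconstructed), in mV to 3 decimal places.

1.000 mV

One LSB is 8.192 V / 4096 = 2.000 mV.
(3.091 − (−4.096))/0.002 = 3593.5000; ⌊·⌋ gives code 3593.
Code 3593 maps back to (−4.096) + 3593×0.002 V = 3.09 V.
V_in − V_rec = 0.001 V = 1.000 mV.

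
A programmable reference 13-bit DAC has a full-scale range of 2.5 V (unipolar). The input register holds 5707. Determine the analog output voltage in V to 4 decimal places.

LSB = 2.5 V / 2^13 = 305.18 µV.
V_out = 0 + 5707 × 0.000305176 V = 1.74164 V.

1.7416 V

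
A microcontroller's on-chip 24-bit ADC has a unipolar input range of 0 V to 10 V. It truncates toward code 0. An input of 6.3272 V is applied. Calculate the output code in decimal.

code 10615280

With 16777216 levels over 10 V, one step is 0.60 µV.
(V_in − V_low)/LSB = (6.3272 − 0) / 5.96046e-07 = 10615280.108.
⌊·⌋(10615280.108) = 10615280.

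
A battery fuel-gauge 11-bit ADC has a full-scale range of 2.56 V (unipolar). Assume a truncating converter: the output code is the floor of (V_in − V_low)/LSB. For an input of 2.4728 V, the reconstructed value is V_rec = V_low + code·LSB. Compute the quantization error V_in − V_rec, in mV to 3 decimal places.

LSB = 2.56/2^11 = 1.250 mV.
(2.4728 − 0)/0.00125 = 1978.2400; ⌊·⌋ gives code 1978.
Code 1978 maps back to 0 + 1978×0.00125 V = 2.4725 V.
Difference: 0.0003 V → 0.300 mV.

0.300 mV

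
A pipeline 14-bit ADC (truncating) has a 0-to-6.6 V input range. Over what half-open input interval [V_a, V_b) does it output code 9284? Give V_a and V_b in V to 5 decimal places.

LSB = 6.6/2^14 = 402.83 µV.
V_a = V_low + 9284·LSB = 3.73989 V; V_b = V_low + 9285·LSB = 3.7403 V.

[3.73989 V, 3.74030 V)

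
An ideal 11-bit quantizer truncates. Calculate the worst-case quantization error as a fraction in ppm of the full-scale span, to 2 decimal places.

488.28 ppm

Truncating → worst-case error = 1 LSB = V_FS/2^11, so 1e+06/2048 = 488.281 ppm of full scale.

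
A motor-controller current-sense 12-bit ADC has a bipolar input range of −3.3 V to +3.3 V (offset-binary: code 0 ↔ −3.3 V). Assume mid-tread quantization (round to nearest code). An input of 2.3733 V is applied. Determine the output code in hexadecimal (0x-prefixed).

Full-scale span = 6.6 V; LSB = 6.6/2^12 = 1.611 mV.
(V_in − V_low)/LSB = (2.3733 − (−3.3)) / 0.00161133 = 3520.884.
Round → code 3521.
In hexadecimal (0x-prefixed): 0xDC1.

code 0xDC1 (decimal 3521)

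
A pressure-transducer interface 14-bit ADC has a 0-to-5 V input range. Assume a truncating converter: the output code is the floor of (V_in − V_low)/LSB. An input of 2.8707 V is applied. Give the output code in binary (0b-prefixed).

code 0b10010010111110 (decimal 9406)

LSB = 5 V / 16384 = 305.18 µV.
Input sits at 9406.710 steps above V_low.
So the output code is 9406.
In binary (0b-prefixed): 0b10010010111110.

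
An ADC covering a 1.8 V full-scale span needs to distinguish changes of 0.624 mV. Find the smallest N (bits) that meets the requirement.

12 bits

Number of steps required ≥ 1.8 V / 0.624 mV = 2884.62.
Need 2^N ≥ 2884.62; 2^11 = 2048, 2^12 = 4096.
Minimum N = 12.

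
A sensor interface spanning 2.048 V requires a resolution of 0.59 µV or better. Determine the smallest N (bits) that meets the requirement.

22 bits

Number of steps required ≥ 2.048 V / 0.59 µV = 3471186.44.
Need 2^N ≥ 3471186.44; 2^21 = 2097152, 2^22 = 4194304.
Minimum N = 22.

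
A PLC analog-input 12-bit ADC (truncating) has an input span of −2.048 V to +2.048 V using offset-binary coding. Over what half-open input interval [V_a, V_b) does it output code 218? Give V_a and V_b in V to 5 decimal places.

[-1.83000 V, -1.82900 V)

LSB = 4.096/2^12 = 1.000 mV.
V_a = V_low + 218·LSB = -1.83 V; V_b = V_low + 219·LSB = -1.829 V.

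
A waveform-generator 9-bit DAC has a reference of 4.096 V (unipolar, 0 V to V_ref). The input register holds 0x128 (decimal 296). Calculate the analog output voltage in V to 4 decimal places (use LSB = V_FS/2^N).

LSB = 4.096 V / 2^9 = 8.000 mV.
Code 0x128 = 296 decimal.
V_out = 0 + 296 × 0.008 V = 2.368 V.

2.3680 V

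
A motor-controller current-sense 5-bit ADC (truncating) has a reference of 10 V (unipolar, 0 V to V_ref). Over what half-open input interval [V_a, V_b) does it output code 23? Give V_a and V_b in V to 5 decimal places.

LSB = 10/2^5 = 312.500 mV.
V_a = V_low + 23·LSB = 7.1875 V; V_b = V_low + 24·LSB = 7.5 V.

[7.18750 V, 7.50000 V)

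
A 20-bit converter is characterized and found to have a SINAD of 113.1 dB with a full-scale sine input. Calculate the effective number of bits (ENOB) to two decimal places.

ENOB = (SINAD − 1.76) / 6.02 = (113.1 − 1.76)/6.02 = 18.495.

18.50 bits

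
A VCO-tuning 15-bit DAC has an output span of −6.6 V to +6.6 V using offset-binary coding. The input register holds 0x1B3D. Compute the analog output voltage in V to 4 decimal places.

-3.7911 V

LSB = 13.2 V / 2^15 = 402.83 µV.
Code 0x1B3D = 6973 decimal.
V_out = (−6.6) + 6973 × 0.000402832 V = -3.79105 V.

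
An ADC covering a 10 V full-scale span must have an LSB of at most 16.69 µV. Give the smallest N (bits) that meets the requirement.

20 bits

Number of steps required ≥ 10 V / 16.69 µV = 599161.17.
Need 2^N ≥ 599161.17; 2^19 = 524288, 2^20 = 1048576.
Minimum N = 20.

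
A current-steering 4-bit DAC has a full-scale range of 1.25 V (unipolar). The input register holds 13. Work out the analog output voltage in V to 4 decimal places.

LSB = 1.25 V / 2^4 = 78.125 mV.
V_out = 0 + 13 × 0.078125 V = 1.01562 V.

1.0156 V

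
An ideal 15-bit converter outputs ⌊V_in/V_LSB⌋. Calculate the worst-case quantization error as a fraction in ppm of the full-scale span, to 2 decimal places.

30.52 ppm

Truncating → worst-case error = 1 LSB = V_FS/2^15, so 1e+06/32768 = 30.5176 ppm of full scale.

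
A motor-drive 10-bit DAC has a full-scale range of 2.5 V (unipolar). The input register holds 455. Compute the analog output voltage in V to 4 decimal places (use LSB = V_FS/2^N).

1.1108 V

LSB = 2.5 V / 2^10 = 2.441 mV.
V_out = 0 + 455 × 0.00244141 V = 1.11084 V.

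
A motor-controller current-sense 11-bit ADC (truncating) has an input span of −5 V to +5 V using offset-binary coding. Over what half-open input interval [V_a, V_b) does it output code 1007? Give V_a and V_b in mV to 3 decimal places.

LSB = 10/2^11 = 4.883 mV.
V_a = V_low + 1007·LSB = -0.0830078 V; V_b = V_low + 1008·LSB = -0.078125 V.

[-83.008 mV, -78.125 mV)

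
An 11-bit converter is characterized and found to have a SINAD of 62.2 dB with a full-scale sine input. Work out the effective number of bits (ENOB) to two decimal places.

10.04 bits

ENOB = (SINAD − 1.76) / 6.02 = (62.2 − 1.76)/6.02 = 10.040.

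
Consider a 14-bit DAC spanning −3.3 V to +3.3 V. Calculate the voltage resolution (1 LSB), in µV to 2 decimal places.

Full-scale span = 6.6 V.
LSB = 6.6 / 2^14 = 6.6 / 16384 = 0.000402832 V = 402.83 µV.

402.83 µV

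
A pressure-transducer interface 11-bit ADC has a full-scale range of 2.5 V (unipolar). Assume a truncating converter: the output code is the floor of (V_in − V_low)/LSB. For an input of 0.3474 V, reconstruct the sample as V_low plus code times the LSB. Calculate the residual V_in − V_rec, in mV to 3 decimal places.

Step size: 2.5 V ÷ 2^11 = 1.221 mV.
(0.3474 − 0)/0.0012207 = 284.5901; ⌊·⌋ gives code 284.
Code 284 maps back to 0 + 284×0.0012207 V = 0.34667969 V.
Difference: 0.000720313 V → 0.720 mV.

0.720 mV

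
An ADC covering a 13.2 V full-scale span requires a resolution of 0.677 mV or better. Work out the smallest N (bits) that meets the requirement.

Number of steps required ≥ 13.2 V / 0.677 mV = 19497.78.
Need 2^N ≥ 19497.78; 2^14 = 16384, 2^15 = 32768.
Minimum N = 15.

15 bits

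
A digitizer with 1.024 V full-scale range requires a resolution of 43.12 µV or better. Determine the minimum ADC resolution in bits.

15 bits

Number of steps required ≥ 1.024 V / 43.12 µV = 23747.68.
Need 2^N ≥ 23747.68; 2^14 = 16384, 2^15 = 32768.
Minimum N = 15.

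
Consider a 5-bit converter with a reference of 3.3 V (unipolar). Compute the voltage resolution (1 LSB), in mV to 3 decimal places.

Full-scale span = 3.3 V.
LSB = 3.3 / 2^5 = 3.3 / 32 = 0.103125 V = 103.125 mV.

103.125 mV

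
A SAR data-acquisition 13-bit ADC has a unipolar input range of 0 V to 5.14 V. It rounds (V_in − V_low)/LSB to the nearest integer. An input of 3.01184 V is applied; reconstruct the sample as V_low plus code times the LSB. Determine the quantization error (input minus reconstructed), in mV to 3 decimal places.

0.121 mV

LSB = 5.14/2^13 = 0.627 mV.
(V_in − V_low)/LSB = (3.01184 − 0)/0.000627441 = 4800.1932 → code 4800 (round).
V_rec = 0 + 4800·0.000627441 = 3.0117188 V.
Error = 3.01184 − 3.0117188 = 0.00012125 V = 0.121 mV.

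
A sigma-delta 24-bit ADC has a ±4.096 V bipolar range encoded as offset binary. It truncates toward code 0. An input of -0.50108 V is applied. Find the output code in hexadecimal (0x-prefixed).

LSB = 8.192 V / 16777216 = 0.49 µV.
(-0.50108 − (−4.096)) / 4.88281e-07 = 7362396.160 LSBs.
Floor → code 7362396.
In hexadecimal (0x-prefixed): 0x70575C.

code 0x70575C (decimal 7362396)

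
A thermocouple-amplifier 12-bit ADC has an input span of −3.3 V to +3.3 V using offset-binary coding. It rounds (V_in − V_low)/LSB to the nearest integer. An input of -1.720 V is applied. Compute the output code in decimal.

code 981

With 4096 levels over 6.6 V, one step is 1.611 mV.
(V_in − V_low)/LSB = (-1.720 − (−3.3)) / 0.00161133 = 980.558.
round(980.558) = 981.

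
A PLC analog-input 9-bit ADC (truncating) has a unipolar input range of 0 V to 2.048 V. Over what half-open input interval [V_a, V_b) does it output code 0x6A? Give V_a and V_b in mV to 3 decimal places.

LSB = 2.048/2^9 = 4.000 mV.
Code 0x6A = 106 decimal.
V_a = V_low + 106·LSB = 0.424 V; V_b = V_low + 107·LSB = 0.428 V.

[424.000 mV, 428.000 mV)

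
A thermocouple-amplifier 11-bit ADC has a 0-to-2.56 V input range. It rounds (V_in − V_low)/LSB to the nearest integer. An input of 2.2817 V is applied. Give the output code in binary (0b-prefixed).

With 2048 levels over 2.56 V, one step is 1.250 mV.
Input sits at 1825.360 steps above V_low.
So the output code is 1825.
In binary (0b-prefixed): 0b11100100001.

code 0b11100100001 (decimal 1825)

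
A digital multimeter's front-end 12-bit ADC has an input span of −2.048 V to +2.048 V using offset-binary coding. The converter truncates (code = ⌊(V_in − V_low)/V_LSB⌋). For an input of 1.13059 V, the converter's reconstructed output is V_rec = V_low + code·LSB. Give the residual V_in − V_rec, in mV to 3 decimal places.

LSB = 4.096/2^12 = 1.000 mV.
(V_in − V_low)/LSB = (1.13059 − (−2.048))/0.001 = 3178.5900 → code 3178 (floor).
Reconstructed: 1.13 V.
V_in − V_rec = 0.00059 V = 0.590 mV.

0.590 mV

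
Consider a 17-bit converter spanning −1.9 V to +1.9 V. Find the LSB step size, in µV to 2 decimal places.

Full-scale span = 3.8 V.
LSB = 3.8 / 2^17 = 3.8 / 131072 = 2.89917e-05 V = 28.99 µV.

28.99 µV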